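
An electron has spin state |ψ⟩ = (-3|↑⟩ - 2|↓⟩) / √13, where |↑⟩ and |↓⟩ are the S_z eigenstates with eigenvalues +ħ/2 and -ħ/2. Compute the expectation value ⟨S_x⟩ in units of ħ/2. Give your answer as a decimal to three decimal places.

⟨σ_x⟩ = 2 Re(a* b)/(|a|²+|b|²) with a = -3, b = -2.
a* b = 6, so ⟨σ_x⟩ = 12/13.
⟨S_x⟩ = (ħ/2)·⟨σ_x⟩.

0.923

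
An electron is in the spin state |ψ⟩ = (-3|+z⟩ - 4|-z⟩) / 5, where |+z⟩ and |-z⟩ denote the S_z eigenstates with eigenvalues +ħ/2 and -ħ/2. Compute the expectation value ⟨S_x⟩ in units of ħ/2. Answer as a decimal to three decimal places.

0.960

⟨σ_x⟩ = 2 Re(a* b)/(|a|²+|b|²) with a = -3, b = -4.
a* b = 12, so ⟨σ_x⟩ = 24/25.
⟨S_x⟩ = (ħ/2)·⟨σ_x⟩.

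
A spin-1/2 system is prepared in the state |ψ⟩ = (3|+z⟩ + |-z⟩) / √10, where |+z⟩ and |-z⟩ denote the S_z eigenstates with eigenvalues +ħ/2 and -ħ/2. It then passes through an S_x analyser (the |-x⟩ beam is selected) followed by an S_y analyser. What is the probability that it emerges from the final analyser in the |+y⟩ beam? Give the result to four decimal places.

0.1000

First analyser (S_x): P(|-x⟩) = |⟨-x|ψ⟩|² = 4/20.
After stage 1 the state is |-x⟩; P(|+y⟩) = |⟨+y|-x⟩|² = 1/2.
Joint probability = 4/20 × 1/2 = 0.1000.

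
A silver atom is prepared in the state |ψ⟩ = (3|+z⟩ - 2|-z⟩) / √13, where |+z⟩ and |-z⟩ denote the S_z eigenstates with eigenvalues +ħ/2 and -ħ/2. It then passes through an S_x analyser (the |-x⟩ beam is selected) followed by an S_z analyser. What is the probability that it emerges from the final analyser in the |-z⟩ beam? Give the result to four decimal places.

0.4808

First analyser (S_x): P(|-x⟩) = |⟨-x|ψ⟩|² = 25/26.
After stage 1 the state is |-x⟩; P(|-z⟩) = |⟨-z|-x⟩|² = 1/2.
Joint probability = 25/26 × 1/2 = 0.4808.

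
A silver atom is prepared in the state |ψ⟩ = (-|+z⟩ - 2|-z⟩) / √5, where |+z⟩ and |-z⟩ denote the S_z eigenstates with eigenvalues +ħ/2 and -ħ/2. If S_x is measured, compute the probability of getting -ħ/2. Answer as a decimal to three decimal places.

|-x⟩ = (|+z⟩ - |-z⟩)/√2, so ⟨-x|ψ⟩ = (1) / (√2·√5).
P = |1|² / 10 = 1/10.

0.100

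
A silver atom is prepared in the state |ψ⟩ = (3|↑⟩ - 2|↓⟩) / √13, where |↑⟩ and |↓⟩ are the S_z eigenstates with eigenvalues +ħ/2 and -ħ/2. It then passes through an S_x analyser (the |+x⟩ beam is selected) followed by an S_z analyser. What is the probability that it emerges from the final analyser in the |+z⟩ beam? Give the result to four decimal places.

0.0192

First analyser (S_x): P(|+x⟩) = |⟨+x|ψ⟩|² = 1/26.
After stage 1 the state is |+x⟩; P(|+z⟩) = |⟨+z|+x⟩|² = 1/2.
Joint probability = 1/26 × 1/2 = 0.0192.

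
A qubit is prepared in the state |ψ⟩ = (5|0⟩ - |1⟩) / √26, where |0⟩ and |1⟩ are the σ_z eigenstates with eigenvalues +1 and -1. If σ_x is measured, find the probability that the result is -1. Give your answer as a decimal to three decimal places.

|-x⟩ = (|0⟩ - |1⟩)/√2, so ⟨-x|ψ⟩ = (6) / (√2·√26).
P = |6|² / 52 = 36/52.

0.692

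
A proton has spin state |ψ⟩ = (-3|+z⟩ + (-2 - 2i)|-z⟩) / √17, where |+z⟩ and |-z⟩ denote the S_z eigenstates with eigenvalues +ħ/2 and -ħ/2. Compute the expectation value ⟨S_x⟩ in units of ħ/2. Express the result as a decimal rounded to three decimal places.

⟨σ_x⟩ = 2 Re(a* b)/(|a|²+|b|²) with a = -3, b = (-2 - 2i).
a* b = (6 + 6i), so ⟨σ_x⟩ = 12/17.
⟨S_x⟩ = (ħ/2)·⟨σ_x⟩.

0.706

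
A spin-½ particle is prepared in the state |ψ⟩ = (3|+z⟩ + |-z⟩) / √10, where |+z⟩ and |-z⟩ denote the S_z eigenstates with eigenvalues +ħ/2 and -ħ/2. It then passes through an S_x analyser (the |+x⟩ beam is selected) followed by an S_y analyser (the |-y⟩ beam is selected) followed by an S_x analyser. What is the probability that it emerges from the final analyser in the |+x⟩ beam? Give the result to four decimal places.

0.2000

First analyser (S_x): P(|+x⟩) = |⟨+x|ψ⟩|² = 16/20.
After stage 1 the state is |+x⟩; P(|-y⟩) = |⟨-y|+x⟩|² = 1/2.
After stage 2 the state is |-y⟩; P(|+x⟩) = |⟨+x|-y⟩|² = 1/2.
Joint probability = 16/20 × 1/2 × 1/2 = 0.2000.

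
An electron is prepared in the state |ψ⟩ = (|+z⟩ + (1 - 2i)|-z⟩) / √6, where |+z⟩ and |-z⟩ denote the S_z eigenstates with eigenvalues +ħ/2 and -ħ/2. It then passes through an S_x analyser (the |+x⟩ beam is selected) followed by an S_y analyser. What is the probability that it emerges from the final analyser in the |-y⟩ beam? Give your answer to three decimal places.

0.333

First analyser (S_x): P(|+x⟩) = |⟨+x|ψ⟩|² = 8/12.
After stage 1 the state is |+x⟩; P(|-y⟩) = |⟨-y|+x⟩|² = 1/2.
Joint probability = 8/12 × 1/2 = 0.333.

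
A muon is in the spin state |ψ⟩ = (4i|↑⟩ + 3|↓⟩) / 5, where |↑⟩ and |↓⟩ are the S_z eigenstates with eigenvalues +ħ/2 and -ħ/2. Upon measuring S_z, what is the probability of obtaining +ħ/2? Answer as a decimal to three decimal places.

0.640

The +ħ/2 outcome corresponds to |↑⟩. Its amplitude in |ψ⟩ is 4i/5.
P = |4i|² / 25 = 16/25.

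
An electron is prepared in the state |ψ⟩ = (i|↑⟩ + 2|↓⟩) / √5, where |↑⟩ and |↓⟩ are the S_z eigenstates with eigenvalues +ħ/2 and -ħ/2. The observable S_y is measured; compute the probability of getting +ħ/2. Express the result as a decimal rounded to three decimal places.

|+y⟩ = (|↑⟩ + i|↓⟩)/√2, so ⟨+y|ψ⟩ = (-i) / (√2·√5).
P = |-i|² / 10 = 1/10.

0.100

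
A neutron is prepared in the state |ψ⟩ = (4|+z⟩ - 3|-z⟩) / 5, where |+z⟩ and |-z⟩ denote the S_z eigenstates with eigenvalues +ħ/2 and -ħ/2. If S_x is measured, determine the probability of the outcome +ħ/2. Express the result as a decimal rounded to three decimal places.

0.020

|+x⟩ = (|+z⟩ + |-z⟩)/√2, so ⟨+x|ψ⟩ = (1) / (√2·5).
P = |1|² / 50 = 1/50.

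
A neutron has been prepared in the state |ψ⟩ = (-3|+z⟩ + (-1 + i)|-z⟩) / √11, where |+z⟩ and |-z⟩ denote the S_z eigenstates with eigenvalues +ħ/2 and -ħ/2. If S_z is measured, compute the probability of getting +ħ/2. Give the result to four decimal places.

0.8182

The +ħ/2 outcome corresponds to |+z⟩. Its amplitude in |ψ⟩ is -3/√11.
P = |-3|² / 11 = 9/11.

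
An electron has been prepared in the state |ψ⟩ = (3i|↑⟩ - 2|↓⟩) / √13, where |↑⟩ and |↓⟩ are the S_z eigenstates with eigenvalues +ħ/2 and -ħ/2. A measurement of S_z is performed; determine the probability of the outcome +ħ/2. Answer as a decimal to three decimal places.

0.692

The +ħ/2 outcome corresponds to |↑⟩. Its amplitude in |ψ⟩ is 3i/√13.
P = |3i|² / 13 = 9/13.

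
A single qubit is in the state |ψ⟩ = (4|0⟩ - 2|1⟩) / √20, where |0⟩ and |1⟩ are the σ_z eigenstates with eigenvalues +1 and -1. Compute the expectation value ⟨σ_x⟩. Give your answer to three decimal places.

-0.800

⟨σ_x⟩ = 2 Re(a* b)/(|a|²+|b|²) with a = 4, b = -2.
a* b = -8, so ⟨σ_x⟩ = -16/20.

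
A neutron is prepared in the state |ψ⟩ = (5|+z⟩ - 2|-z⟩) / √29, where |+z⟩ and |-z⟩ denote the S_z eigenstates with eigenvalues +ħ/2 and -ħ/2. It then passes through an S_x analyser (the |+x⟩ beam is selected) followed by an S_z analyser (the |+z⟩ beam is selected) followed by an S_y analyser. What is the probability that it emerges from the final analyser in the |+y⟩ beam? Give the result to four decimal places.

0.0388

First analyser (S_x): P(|+x⟩) = |⟨+x|ψ⟩|² = 9/58.
After stage 1 the state is |+x⟩; P(|+z⟩) = |⟨+z|+x⟩|² = 1/2.
After stage 2 the state is |+z⟩; P(|+y⟩) = |⟨+y|+z⟩|² = 1/2.
Joint probability = 9/58 × 1/2 × 1/2 = 0.0388.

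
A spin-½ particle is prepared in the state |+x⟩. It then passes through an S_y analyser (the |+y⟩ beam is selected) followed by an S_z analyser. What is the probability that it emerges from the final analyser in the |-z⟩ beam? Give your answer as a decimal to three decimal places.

0.250

First analyser (S_y): from |+x⟩, P(|+y⟩) = 1/2.
After stage 1 the state is |+y⟩; P(|-z⟩) = |⟨-z|+y⟩|² = 1/2.
Joint probability = 1/2 × 1/2 = 0.250.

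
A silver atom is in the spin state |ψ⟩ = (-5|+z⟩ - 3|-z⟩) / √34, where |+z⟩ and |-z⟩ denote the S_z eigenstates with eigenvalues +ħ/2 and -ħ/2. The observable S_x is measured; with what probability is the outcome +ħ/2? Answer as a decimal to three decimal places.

0.941

|+x⟩ = (|+z⟩ + |-z⟩)/√2, so ⟨+x|ψ⟩ = (-8) / (√2·√34).
P = |-8|² / 68 = 64/68.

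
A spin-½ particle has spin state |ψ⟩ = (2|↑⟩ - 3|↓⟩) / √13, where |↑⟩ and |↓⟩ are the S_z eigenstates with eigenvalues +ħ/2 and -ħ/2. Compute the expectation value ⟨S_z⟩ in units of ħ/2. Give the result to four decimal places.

-0.3846

⟨σ_z⟩ = |a|² - |b|² divided by |a|²+|b|², with a, b the |↑⟩, |↓⟩ amplitudes.
= (4 - 9)/13 = -5/13.
⟨S_z⟩ = (ħ/2)·⟨σ_z⟩.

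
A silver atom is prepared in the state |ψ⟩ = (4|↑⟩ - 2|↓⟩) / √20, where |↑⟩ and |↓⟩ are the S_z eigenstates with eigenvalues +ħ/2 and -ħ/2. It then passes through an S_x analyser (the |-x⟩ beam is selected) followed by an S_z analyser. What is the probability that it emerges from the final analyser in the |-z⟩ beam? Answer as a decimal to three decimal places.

0.450

First analyser (S_x): P(|-x⟩) = |⟨-x|ψ⟩|² = 36/40.
After stage 1 the state is |-x⟩; P(|-z⟩) = |⟨-z|-x⟩|² = 1/2.
Joint probability = 36/40 × 1/2 = 0.450.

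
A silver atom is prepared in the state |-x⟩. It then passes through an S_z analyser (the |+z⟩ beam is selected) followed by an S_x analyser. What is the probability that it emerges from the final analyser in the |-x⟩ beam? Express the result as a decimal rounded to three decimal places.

First analyser (S_z): from |-x⟩, P(|+z⟩) = 1/2.
After stage 1 the state is |+z⟩; P(|-x⟩) = |⟨-x|+z⟩|² = 1/2.
Joint probability = 1/2 × 1/2 = 0.250.

0.250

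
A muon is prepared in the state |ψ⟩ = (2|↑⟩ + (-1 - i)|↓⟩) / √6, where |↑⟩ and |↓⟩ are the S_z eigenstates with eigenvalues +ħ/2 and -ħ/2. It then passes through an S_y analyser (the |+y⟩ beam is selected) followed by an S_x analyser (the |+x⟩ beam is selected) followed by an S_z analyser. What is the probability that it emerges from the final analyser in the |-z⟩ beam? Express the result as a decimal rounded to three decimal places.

0.042

First analyser (S_y): P(|+y⟩) = |⟨+y|ψ⟩|² = 2/12.
After stage 1 the state is |+y⟩; P(|+x⟩) = |⟨+x|+y⟩|² = 1/2.
After stage 2 the state is |+x⟩; P(|-z⟩) = |⟨-z|+x⟩|² = 1/2.
Joint probability = 2/12 × 1/2 × 1/2 = 0.042.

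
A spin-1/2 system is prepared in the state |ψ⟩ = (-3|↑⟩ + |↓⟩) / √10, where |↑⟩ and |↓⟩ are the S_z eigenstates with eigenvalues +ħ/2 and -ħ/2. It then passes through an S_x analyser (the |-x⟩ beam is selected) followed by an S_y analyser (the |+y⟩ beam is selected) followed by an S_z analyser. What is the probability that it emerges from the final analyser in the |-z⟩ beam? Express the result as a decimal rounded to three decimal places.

First analyser (S_x): P(|-x⟩) = |⟨-x|ψ⟩|² = 16/20.
After stage 1 the state is |-x⟩; P(|+y⟩) = |⟨+y|-x⟩|² = 1/2.
After stage 2 the state is |+y⟩; P(|-z⟩) = |⟨-z|+y⟩|² = 1/2.
Joint probability = 16/20 × 1/2 × 1/2 = 0.200.

0.200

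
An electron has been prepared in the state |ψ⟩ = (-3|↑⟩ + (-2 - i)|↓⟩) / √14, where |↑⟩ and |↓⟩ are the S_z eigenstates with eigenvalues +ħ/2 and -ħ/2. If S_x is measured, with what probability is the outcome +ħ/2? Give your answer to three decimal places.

|+x⟩ = (|↑⟩ + |↓⟩)/√2, so ⟨+x|ψ⟩ = (-5 - i) / (√2·√14).
P = |-5 - i|² / 28 = 26/28.

0.929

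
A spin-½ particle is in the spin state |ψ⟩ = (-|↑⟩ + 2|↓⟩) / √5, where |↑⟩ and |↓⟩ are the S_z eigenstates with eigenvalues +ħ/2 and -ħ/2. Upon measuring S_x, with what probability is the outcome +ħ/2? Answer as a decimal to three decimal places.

0.100

|+x⟩ = (|↑⟩ + |↓⟩)/√2, so ⟨+x|ψ⟩ = (1) / (√2·√5).
P = |1|² / 10 = 1/10.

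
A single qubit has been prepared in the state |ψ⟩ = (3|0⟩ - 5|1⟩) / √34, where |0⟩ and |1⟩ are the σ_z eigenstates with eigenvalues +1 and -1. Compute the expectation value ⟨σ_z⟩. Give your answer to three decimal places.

-0.471

⟨σ_z⟩ = |a|² - |b|² divided by |a|²+|b|², with a, b the |0⟩, |1⟩ amplitudes.
= (9 - 25)/34 = -16/34.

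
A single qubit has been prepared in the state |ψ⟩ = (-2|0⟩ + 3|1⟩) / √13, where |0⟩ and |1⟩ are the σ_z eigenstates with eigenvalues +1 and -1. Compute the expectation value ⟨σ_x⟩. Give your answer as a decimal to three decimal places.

⟨σ_x⟩ = 2 Re(a* b)/(|a|²+|b|²) with a = -2, b = 3.
a* b = -6, so ⟨σ_x⟩ = -12/13.

-0.923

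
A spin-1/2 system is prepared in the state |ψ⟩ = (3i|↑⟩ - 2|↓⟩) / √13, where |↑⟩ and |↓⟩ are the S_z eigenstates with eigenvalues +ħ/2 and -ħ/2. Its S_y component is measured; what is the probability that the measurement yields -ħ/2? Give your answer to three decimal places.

0.038

|-y⟩ = (|↑⟩ - i|↓⟩)/√2, so ⟨-y|ψ⟩ = (i) / (√2·√13).
P = |i|² / 26 = 1/26.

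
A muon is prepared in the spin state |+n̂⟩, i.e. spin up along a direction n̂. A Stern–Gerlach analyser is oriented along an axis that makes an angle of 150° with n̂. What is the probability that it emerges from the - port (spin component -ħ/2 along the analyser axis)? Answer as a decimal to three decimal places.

For spin-½, the probability of finding spin-up along an axis at angle θ to the initial spin direction is cos²(θ/2); spin-down is sin²(θ/2).
θ = 150°, so P = sin²(75°) ≈ 0.933.

0.933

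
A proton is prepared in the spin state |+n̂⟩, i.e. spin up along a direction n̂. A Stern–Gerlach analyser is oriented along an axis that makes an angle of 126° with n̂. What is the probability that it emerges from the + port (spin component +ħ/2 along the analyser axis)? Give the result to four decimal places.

For spin-½, the probability of finding spin-up along an axis at angle θ to the initial spin direction is cos²(θ/2); spin-down is sin²(θ/2).
θ = 126°, so P = cos²(63°) ≈ 0.2061.

0.2061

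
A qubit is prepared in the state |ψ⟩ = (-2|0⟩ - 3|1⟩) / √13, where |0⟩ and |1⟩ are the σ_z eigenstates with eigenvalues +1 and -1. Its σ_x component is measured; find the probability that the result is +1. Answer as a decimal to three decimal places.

0.962

|+x⟩ = (|0⟩ + |1⟩)/√2, so ⟨+x|ψ⟩ = (-5) / (√2·√13).
P = |-5|² / 26 = 25/26.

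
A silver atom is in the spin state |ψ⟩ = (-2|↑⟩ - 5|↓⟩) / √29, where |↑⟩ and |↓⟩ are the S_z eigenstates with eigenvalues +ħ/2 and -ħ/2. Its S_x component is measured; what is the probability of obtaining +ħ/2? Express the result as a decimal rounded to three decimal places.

0.845

|+x⟩ = (|↑⟩ + |↓⟩)/√2, so ⟨+x|ψ⟩ = (-7) / (√2·√29).
P = |-7|² / 58 = 49/58.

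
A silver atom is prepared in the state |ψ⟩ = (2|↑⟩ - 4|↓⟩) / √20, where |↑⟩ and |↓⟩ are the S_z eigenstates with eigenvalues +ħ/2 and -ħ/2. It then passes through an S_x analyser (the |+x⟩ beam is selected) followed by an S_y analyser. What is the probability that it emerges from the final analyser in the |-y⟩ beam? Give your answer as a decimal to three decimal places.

First analyser (S_x): P(|+x⟩) = |⟨+x|ψ⟩|² = 4/40.
After stage 1 the state is |+x⟩; P(|-y⟩) = |⟨-y|+x⟩|² = 1/2.
Joint probability = 4/40 × 1/2 = 0.050.

0.050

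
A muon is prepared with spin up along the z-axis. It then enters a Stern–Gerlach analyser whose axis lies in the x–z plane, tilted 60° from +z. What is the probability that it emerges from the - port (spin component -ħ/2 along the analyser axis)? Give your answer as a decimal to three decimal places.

0.250

For spin-½, the probability of finding spin-up along an axis at angle θ to the initial spin direction is cos²(θ/2); spin-down is sin²(θ/2).
θ = 60°, so P = sin²(30°) ≈ 0.250.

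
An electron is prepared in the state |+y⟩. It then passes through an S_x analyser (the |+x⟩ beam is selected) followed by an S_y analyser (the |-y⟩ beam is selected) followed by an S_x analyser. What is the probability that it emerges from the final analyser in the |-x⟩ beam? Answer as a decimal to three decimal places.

First analyser (S_x): from |+y⟩, P(|+x⟩) = 1/2.
After stage 1 the state is |+x⟩; P(|-y⟩) = |⟨-y|+x⟩|² = 1/2.
After stage 2 the state is |-y⟩; P(|-x⟩) = |⟨-x|-y⟩|² = 1/2.
Joint probability = 1/2 × 1/2 × 1/2 = 0.125.

0.125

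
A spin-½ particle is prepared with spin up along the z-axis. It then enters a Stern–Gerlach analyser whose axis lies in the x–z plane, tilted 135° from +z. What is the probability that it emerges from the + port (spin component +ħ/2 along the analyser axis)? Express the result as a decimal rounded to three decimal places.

For spin-½, the probability of finding spin-up along an axis at angle θ to the initial spin direction is cos²(θ/2); spin-down is sin²(θ/2).
θ = 135°, so P = cos²(67.5°) ≈ 0.146.

0.146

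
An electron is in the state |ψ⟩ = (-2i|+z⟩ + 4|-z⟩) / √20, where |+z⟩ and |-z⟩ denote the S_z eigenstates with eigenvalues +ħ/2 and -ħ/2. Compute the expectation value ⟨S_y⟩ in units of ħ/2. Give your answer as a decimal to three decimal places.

0.800

⟨σ_y⟩ = 2 Im(a* b)/(|a|²+|b|²) with a = -2i, b = 4.
a* b = 8i, so ⟨σ_y⟩ = 16/20.
⟨S_y⟩ = (ħ/2)·⟨σ_y⟩.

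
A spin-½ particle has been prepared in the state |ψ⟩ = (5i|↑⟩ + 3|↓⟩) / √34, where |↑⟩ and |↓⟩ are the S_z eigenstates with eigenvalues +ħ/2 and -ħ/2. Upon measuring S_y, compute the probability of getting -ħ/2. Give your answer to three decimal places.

0.941

|-y⟩ = (|↑⟩ - i|↓⟩)/√2, so ⟨-y|ψ⟩ = (8i) / (√2·√34).
P = |8i|² / 68 = 64/68.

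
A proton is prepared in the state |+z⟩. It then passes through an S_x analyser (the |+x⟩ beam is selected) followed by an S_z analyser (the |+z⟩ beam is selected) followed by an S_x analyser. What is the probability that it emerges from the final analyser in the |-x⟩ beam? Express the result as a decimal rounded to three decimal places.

0.125

First analyser (S_x): from |+z⟩, P(|+x⟩) = 1/2.
After stage 1 the state is |+x⟩; P(|+z⟩) = |⟨+z|+x⟩|² = 1/2.
After stage 2 the state is |+z⟩; P(|-x⟩) = |⟨-x|+z⟩|² = 1/2.
Joint probability = 1/2 × 1/2 × 1/2 = 0.125.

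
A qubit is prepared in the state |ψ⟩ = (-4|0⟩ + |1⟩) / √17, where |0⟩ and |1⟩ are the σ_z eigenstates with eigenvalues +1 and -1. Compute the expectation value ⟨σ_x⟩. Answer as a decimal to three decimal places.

-0.471

⟨σ_x⟩ = 2 Re(a* b)/(|a|²+|b|²) with a = -4, b = 1.
a* b = -4, so ⟨σ_x⟩ = -8/17.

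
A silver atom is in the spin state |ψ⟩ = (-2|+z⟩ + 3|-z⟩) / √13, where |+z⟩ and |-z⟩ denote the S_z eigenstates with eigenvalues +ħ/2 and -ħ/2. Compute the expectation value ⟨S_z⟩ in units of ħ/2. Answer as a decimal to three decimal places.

-0.385

⟨σ_z⟩ = |a|² - |b|² divided by |a|²+|b|², with a, b the |+z⟩, |-z⟩ amplitudes.
= (4 - 9)/13 = -5/13.
⟨S_z⟩ = (ħ/2)·⟨σ_z⟩.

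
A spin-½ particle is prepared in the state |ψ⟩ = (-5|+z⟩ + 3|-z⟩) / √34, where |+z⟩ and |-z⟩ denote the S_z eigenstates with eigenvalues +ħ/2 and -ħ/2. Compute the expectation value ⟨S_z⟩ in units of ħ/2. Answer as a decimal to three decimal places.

⟨σ_z⟩ = |a|² - |b|² divided by |a|²+|b|², with a, b the |+z⟩, |-z⟩ amplitudes.
= (25 - 9)/34 = 16/34.
⟨S_z⟩ = (ħ/2)·⟨σ_z⟩.

0.471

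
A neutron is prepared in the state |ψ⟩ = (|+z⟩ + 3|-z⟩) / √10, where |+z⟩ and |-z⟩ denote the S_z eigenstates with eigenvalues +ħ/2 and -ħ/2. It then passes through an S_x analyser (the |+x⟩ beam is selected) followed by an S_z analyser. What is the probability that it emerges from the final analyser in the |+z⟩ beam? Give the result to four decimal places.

0.4000

First analyser (S_x): P(|+x⟩) = |⟨+x|ψ⟩|² = 16/20.
After stage 1 the state is |+x⟩; P(|+z⟩) = |⟨+z|+x⟩|² = 1/2.
Joint probability = 16/20 × 1/2 = 0.4000.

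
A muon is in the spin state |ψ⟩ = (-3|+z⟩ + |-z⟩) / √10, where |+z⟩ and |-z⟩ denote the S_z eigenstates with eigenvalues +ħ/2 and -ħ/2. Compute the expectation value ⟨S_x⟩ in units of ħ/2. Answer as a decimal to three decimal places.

-0.600

⟨σ_x⟩ = 2 Re(a* b)/(|a|²+|b|²) with a = -3, b = 1.
a* b = -3, so ⟨σ_x⟩ = -6/10.
⟨S_x⟩ = (ħ/2)·⟨σ_x⟩.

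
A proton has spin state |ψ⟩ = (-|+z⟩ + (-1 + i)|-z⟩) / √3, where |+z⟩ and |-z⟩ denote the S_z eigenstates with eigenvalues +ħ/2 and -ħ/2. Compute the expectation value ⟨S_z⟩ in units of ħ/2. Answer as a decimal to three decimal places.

⟨σ_z⟩ = |a|² - |b|² divided by |a|²+|b|², with a, b the |+z⟩, |-z⟩ amplitudes.
= (1 - 2)/3 = -1/3.
⟨S_z⟩ = (ħ/2)·⟨σ_z⟩.

-0.333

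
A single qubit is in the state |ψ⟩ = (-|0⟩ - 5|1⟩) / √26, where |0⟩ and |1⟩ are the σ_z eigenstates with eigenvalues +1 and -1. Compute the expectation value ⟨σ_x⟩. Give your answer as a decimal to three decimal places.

0.385

⟨σ_x⟩ = 2 Re(a* b)/(|a|²+|b|²) with a = -1, b = -5.
a* b = 5, so ⟨σ_x⟩ = 10/26.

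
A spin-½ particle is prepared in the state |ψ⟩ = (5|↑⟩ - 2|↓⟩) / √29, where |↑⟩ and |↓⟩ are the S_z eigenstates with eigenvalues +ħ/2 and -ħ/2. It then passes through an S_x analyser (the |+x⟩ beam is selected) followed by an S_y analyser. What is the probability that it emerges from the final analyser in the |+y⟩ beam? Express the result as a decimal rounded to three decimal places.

First analyser (S_x): P(|+x⟩) = |⟨+x|ψ⟩|² = 9/58.
After stage 1 the state is |+x⟩; P(|+y⟩) = |⟨+y|+x⟩|² = 1/2.
Joint probability = 9/58 × 1/2 = 0.078.

0.078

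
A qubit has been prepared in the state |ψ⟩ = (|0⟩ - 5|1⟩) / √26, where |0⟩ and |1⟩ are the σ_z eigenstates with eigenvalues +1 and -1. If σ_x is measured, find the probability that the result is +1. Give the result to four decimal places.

0.3077

|+x⟩ = (|0⟩ + |1⟩)/√2, so ⟨+x|ψ⟩ = (-4) / (√2·√26).
P = |-4|² / 52 = 16/52.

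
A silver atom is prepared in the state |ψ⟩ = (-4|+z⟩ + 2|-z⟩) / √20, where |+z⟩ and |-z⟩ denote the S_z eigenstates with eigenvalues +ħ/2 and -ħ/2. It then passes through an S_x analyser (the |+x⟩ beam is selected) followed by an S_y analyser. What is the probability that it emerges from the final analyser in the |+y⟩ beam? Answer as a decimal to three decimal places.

First analyser (S_x): P(|+x⟩) = |⟨+x|ψ⟩|² = 4/40.
After stage 1 the state is |+x⟩; P(|+y⟩) = |⟨+y|+x⟩|² = 1/2.
Joint probability = 4/40 × 1/2 = 0.050.

0.050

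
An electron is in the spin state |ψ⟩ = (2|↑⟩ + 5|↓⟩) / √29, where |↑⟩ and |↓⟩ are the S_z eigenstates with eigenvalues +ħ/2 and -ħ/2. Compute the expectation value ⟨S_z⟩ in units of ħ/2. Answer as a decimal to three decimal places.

⟨σ_z⟩ = |a|² - |b|² divided by |a|²+|b|², with a, b the |↑⟩, |↓⟩ amplitudes.
= (4 - 25)/29 = -21/29.
⟨S_z⟩ = (ħ/2)·⟨σ_z⟩.

-0.724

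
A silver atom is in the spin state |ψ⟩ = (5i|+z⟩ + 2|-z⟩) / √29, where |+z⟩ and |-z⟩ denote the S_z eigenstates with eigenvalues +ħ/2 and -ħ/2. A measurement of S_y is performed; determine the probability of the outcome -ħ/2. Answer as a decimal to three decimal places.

0.845

|-y⟩ = (|+z⟩ - i|-z⟩)/√2, so ⟨-y|ψ⟩ = (7i) / (√2·√29).
P = |7i|² / 58 = 49/58.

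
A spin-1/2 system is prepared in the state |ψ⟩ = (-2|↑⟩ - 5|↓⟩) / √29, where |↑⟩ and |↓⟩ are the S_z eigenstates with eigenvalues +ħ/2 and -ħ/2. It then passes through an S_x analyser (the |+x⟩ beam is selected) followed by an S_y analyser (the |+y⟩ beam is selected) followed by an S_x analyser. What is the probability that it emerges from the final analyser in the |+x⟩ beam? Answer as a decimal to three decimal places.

0.211

First analyser (S_x): P(|+x⟩) = |⟨+x|ψ⟩|² = 49/58.
After stage 1 the state is |+x⟩; P(|+y⟩) = |⟨+y|+x⟩|² = 1/2.
After stage 2 the state is |+y⟩; P(|+x⟩) = |⟨+x|+y⟩|² = 1/2.
Joint probability = 49/58 × 1/2 × 1/2 = 0.211.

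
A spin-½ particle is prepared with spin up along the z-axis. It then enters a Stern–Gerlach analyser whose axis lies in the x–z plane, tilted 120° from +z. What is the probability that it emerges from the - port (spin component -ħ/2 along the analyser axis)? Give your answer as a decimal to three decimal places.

For spin-½, the probability of finding spin-up along an axis at angle θ to the initial spin direction is cos²(θ/2); spin-down is sin²(θ/2).
θ = 120°, so P = sin²(60°) ≈ 0.750.

0.750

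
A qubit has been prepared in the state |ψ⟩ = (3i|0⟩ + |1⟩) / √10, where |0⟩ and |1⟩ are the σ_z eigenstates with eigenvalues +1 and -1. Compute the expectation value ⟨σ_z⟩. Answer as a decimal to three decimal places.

0.800

⟨σ_z⟩ = |a|² - |b|² divided by |a|²+|b|², with a, b the |0⟩, |1⟩ amplitudes.
= (9 - 1)/10 = 8/10.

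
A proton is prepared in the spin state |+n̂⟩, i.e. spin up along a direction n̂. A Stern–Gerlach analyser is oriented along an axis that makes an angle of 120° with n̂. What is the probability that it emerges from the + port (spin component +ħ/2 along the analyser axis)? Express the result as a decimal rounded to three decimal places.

0.250

For spin-½, the probability of finding spin-up along an axis at angle θ to the initial spin direction is cos²(θ/2); spin-down is sin²(θ/2).
θ = 120°, so P = cos²(60°) ≈ 0.250.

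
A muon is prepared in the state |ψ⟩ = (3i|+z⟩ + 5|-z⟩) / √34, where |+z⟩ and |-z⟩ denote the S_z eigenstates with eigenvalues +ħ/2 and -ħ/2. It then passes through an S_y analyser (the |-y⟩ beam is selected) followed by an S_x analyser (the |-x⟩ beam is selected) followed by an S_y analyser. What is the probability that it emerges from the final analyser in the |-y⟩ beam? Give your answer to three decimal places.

First analyser (S_y): P(|-y⟩) = |⟨-y|ψ⟩|² = 64/68.
After stage 1 the state is |-y⟩; P(|-x⟩) = |⟨-x|-y⟩|² = 1/2.
After stage 2 the state is |-x⟩; P(|-y⟩) = |⟨-y|-x⟩|² = 1/2.
Joint probability = 64/68 × 1/2 × 1/2 = 0.235.

0.235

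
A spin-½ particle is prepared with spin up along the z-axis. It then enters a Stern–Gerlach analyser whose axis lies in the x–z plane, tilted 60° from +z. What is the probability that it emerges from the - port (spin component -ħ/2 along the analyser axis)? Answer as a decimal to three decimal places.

0.250

For spin-½, the probability of finding spin-up along an axis at angle θ to the initial spin direction is cos²(θ/2); spin-down is sin²(θ/2).
θ = 60°, so P = sin²(30°) ≈ 0.250.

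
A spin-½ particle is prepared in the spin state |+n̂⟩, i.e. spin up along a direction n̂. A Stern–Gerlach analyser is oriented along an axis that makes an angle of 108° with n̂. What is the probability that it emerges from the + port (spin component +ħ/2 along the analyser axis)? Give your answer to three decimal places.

0.345

For spin-½, the probability of finding spin-up along an axis at angle θ to the initial spin direction is cos²(θ/2); spin-down is sin²(θ/2).
θ = 108°, so P = cos²(54°) ≈ 0.345.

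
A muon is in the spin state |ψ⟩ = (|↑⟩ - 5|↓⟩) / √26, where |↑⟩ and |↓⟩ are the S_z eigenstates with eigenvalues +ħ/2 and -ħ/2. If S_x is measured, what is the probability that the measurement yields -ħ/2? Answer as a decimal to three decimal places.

0.692

|-x⟩ = (|↑⟩ - |↓⟩)/√2, so ⟨-x|ψ⟩ = (6) / (√2·√26).
P = |6|² / 52 = 36/52.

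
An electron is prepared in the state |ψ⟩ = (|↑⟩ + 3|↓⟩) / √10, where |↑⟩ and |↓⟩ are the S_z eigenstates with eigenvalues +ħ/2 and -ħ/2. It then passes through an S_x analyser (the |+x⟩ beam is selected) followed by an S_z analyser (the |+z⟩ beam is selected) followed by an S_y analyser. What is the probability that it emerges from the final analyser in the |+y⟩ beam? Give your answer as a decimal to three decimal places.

0.200

First analyser (S_x): P(|+x⟩) = |⟨+x|ψ⟩|² = 16/20.
After stage 1 the state is |+x⟩; P(|+z⟩) = |⟨+z|+x⟩|² = 1/2.
After stage 2 the state is |+z⟩; P(|+y⟩) = |⟨+y|+z⟩|² = 1/2.
Joint probability = 16/20 × 1/2 × 1/2 = 0.200.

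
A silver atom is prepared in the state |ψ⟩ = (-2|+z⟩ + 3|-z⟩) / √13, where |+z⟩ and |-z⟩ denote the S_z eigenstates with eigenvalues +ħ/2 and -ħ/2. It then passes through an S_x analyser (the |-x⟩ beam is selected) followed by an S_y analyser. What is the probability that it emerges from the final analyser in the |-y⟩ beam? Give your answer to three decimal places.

0.481

First analyser (S_x): P(|-x⟩) = |⟨-x|ψ⟩|² = 25/26.
After stage 1 the state is |-x⟩; P(|-y⟩) = |⟨-y|-x⟩|² = 1/2.
Joint probability = 25/26 × 1/2 = 0.481.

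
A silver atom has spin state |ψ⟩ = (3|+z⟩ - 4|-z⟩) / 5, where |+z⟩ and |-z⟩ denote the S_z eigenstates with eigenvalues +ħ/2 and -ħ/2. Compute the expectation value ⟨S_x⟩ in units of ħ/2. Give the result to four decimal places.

-0.9600

⟨σ_x⟩ = 2 Re(a* b)/(|a|²+|b|²) with a = 3, b = -4.
a* b = -12, so ⟨σ_x⟩ = -24/25.
⟨S_x⟩ = (ħ/2)·⟨σ_x⟩.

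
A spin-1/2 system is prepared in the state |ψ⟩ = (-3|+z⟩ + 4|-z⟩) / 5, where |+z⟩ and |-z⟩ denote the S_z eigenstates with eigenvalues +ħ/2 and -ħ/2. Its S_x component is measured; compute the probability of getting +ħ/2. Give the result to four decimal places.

0.0200

|+x⟩ = (|+z⟩ + |-z⟩)/√2, so ⟨+x|ψ⟩ = (1) / (√2·5).
P = |1|² / 50 = 1/50.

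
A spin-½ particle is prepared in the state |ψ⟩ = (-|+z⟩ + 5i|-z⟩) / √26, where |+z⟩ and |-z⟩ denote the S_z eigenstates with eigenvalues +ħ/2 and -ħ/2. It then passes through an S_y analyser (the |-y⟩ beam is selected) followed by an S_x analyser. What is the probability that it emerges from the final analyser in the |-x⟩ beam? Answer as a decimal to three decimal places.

0.346

First analyser (S_y): P(|-y⟩) = |⟨-y|ψ⟩|² = 36/52.
After stage 1 the state is |-y⟩; P(|-x⟩) = |⟨-x|-y⟩|² = 1/2.
Joint probability = 36/52 × 1/2 = 0.346.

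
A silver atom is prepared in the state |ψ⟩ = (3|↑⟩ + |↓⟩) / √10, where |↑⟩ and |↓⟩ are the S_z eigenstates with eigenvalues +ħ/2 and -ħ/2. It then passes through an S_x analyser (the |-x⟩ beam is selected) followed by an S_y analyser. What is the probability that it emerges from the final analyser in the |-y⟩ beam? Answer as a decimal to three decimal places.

First analyser (S_x): P(|-x⟩) = |⟨-x|ψ⟩|² = 4/20.
After stage 1 the state is |-x⟩; P(|-y⟩) = |⟨-y|-x⟩|² = 1/2.
Joint probability = 4/20 × 1/2 = 0.100.

0.100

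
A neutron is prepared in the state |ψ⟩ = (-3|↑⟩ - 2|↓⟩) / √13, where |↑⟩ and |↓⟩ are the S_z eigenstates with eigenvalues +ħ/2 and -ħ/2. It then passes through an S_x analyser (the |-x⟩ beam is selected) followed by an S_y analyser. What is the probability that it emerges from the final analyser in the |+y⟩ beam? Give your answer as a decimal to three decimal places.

0.019

First analyser (S_x): P(|-x⟩) = |⟨-x|ψ⟩|² = 1/26.
After stage 1 the state is |-x⟩; P(|+y⟩) = |⟨+y|-x⟩|² = 1/2.
Joint probability = 1/26 × 1/2 = 0.019.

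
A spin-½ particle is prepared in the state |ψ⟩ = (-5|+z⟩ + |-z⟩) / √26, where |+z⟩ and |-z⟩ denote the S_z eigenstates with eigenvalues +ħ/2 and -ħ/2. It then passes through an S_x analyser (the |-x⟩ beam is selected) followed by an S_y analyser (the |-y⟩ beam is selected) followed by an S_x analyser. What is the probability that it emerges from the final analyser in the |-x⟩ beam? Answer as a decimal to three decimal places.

First analyser (S_x): P(|-x⟩) = |⟨-x|ψ⟩|² = 36/52.
After stage 1 the state is |-x⟩; P(|-y⟩) = |⟨-y|-x⟩|² = 1/2.
After stage 2 the state is |-y⟩; P(|-x⟩) = |⟨-x|-y⟩|² = 1/2.
Joint probability = 36/52 × 1/2 × 1/2 = 0.173.

0.173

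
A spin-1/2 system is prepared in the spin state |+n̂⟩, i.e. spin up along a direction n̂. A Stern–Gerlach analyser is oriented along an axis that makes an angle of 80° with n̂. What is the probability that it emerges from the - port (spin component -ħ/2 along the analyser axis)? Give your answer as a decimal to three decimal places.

0.413

For spin-½, the probability of finding spin-up along an axis at angle θ to the initial spin direction is cos²(θ/2); spin-down is sin²(θ/2).
θ = 80°, so P = sin²(40°) ≈ 0.413.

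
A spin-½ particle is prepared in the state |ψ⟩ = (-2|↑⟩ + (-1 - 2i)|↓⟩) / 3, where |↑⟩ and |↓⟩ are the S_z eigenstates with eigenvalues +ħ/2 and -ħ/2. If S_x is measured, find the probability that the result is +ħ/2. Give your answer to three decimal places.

|+x⟩ = (|↑⟩ + |↓⟩)/√2, so ⟨+x|ψ⟩ = (-3 - 2i) / (√2·3).
P = |-3 - 2i|² / 18 = 13/18.

0.722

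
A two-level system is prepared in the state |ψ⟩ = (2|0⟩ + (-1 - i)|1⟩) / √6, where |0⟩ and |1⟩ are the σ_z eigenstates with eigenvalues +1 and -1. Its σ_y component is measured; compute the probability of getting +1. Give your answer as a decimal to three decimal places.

0.167

|+y⟩ = (|0⟩ + i|1⟩)/√2, so ⟨+y|ψ⟩ = (1 + i) / (√2·√6).
P = |1 + i|² / 12 = 2/12.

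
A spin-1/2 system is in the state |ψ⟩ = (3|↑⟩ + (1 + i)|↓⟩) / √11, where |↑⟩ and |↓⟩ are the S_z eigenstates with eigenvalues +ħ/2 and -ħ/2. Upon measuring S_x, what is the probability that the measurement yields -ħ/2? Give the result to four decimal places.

0.2273

|-x⟩ = (|↑⟩ - |↓⟩)/√2, so ⟨-x|ψ⟩ = (2 - i) / (√2·√11).
P = |2 - i|² / 22 = 5/22.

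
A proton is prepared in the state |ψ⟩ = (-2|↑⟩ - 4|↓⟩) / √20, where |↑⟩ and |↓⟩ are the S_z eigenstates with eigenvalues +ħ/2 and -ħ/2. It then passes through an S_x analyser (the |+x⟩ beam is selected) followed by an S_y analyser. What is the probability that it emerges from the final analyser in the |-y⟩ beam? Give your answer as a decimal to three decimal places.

First analyser (S_x): P(|+x⟩) = |⟨+x|ψ⟩|² = 36/40.
After stage 1 the state is |+x⟩; P(|-y⟩) = |⟨-y|+x⟩|² = 1/2.
Joint probability = 36/40 × 1/2 = 0.450.

0.450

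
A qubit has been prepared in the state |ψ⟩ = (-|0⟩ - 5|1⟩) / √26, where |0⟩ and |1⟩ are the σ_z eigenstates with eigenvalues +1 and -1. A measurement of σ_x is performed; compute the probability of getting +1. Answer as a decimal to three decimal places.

0.692

|+x⟩ = (|0⟩ + |1⟩)/√2, so ⟨+x|ψ⟩ = (-6) / (√2·√26).
P = |-6|² / 52 = 36/52.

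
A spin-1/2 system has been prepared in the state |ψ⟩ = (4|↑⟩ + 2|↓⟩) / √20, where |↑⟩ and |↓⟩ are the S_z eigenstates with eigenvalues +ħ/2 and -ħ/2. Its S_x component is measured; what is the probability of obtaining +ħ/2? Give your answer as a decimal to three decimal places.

0.900

|+x⟩ = (|↑⟩ + |↓⟩)/√2, so ⟨+x|ψ⟩ = (6) / (√2·√20).
P = |6|² / 40 = 36/40.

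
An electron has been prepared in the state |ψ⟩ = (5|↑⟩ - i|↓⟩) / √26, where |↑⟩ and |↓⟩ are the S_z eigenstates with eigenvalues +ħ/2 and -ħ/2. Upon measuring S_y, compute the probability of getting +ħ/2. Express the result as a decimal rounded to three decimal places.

0.308

|+y⟩ = (|↑⟩ + i|↓⟩)/√2, so ⟨+y|ψ⟩ = (4) / (√2·√26).
P = |4|² / 52 = 16/52.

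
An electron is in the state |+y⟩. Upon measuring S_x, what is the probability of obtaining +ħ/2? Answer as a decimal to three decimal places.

0.500

In the S_z basis, |+y⟩ = (|↑⟩ + i|↓⟩)/√2 and |+x⟩ = (|↑⟩ + |↓⟩)/√2.
|⟨+x|+y⟩|² = 1/2.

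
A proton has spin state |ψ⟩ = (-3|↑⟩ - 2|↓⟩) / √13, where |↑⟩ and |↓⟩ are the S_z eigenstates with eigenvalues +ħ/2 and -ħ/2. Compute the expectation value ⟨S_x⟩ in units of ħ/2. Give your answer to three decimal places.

0.923

⟨σ_x⟩ = 2 Re(a* b)/(|a|²+|b|²) with a = -3, b = -2.
a* b = 6, so ⟨σ_x⟩ = 12/13.
⟨S_x⟩ = (ħ/2)·⟨σ_x⟩.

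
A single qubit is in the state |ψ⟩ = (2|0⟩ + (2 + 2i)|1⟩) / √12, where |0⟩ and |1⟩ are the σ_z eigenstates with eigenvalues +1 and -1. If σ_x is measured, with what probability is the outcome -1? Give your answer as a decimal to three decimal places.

|-x⟩ = (|0⟩ - |1⟩)/√2, so ⟨-x|ψ⟩ = (-2i) / (√2·√12).
P = |-2i|² / 24 = 4/24.

0.167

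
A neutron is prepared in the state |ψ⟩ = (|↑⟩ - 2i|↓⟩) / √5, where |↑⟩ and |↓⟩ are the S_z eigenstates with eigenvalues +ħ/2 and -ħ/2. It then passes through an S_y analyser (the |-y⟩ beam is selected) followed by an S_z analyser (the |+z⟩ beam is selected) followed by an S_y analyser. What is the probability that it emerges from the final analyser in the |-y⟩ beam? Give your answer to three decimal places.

0.225

First analyser (S_y): P(|-y⟩) = |⟨-y|ψ⟩|² = 9/10.
After stage 1 the state is |-y⟩; P(|+z⟩) = |⟨+z|-y⟩|² = 1/2.
After stage 2 the state is |+z⟩; P(|-y⟩) = |⟨-y|+z⟩|² = 1/2.
Joint probability = 9/10 × 1/2 × 1/2 = 0.225.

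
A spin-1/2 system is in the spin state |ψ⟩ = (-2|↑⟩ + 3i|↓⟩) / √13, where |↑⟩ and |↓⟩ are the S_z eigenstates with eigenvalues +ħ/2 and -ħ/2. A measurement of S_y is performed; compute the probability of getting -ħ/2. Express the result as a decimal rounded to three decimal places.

0.962

|-y⟩ = (|↑⟩ - i|↓⟩)/√2, so ⟨-y|ψ⟩ = (-5) / (√2·√13).
P = |-5|² / 26 = 25/26.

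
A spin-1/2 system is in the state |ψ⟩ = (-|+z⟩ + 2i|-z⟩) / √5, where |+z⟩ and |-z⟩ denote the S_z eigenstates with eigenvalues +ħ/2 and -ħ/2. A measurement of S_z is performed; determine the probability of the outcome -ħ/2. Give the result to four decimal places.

0.8000

The -ħ/2 outcome corresponds to |-z⟩. Its amplitude in |ψ⟩ is 2i/√5.
P = |2i|² / 5 = 4/5.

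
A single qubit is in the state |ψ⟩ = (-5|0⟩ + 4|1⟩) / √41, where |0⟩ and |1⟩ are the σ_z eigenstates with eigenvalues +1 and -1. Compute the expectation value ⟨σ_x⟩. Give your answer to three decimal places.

-0.976

⟨σ_x⟩ = 2 Re(a* b)/(|a|²+|b|²) with a = -5, b = 4.
a* b = -20, so ⟨σ_x⟩ = -40/41.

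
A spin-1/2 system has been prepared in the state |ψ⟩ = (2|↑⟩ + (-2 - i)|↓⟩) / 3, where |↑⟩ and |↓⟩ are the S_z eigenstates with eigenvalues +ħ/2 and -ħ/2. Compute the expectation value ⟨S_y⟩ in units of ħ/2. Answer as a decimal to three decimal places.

⟨σ_y⟩ = 2 Im(a* b)/(|a|²+|b|²) with a = 2, b = (-2 - i).
a* b = (-4 - 2i), so ⟨σ_y⟩ = -4/9.
⟨S_y⟩ = (ħ/2)·⟨σ_y⟩.

-0.444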